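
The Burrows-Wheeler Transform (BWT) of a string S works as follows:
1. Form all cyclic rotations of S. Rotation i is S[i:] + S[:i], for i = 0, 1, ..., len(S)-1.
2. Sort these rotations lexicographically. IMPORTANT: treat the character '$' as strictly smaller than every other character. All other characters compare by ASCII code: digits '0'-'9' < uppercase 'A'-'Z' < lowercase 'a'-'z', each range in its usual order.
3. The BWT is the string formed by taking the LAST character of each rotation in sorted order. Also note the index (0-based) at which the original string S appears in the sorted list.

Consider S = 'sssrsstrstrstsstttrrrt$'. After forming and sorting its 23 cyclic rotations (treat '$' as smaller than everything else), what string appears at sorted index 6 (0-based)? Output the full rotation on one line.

All 23 rotations (rotation i = S[i:]+S[:i]):
  rot[0] = sssrsstrstrstsstttrrrt$
  rot[1] = ssrsstrstrstsstttrrrt$s
  rot[2] = srsstrstrstsstttrrrt$ss
  rot[3] = rsstrstrstsstttrrrt$sss
  rot[4] = sstrstrstsstttrrrt$sssr
  rot[5] = strstrstsstttrrrt$sssrs
  rot[6] = trstrstsstttrrrt$sssrss
  rot[7] = rstrstsstttrrrt$sssrsst
  rot[8] = strstsstttrrrt$sssrsstr
  rot[9] = trstsstttrrrt$sssrsstrs
  rot[10] = rstsstttrrrt$sssrsstrst
  rot[11] = stsstttrrrt$sssrsstrstr
  rot[12] = tsstttrrrt$sssrsstrstrs
  rot[13] = sstttrrrt$sssrsstrstrst
  rot[14] = stttrrrt$sssrsstrstrsts
  rot[15] = tttrrrt$sssrsstrstrstss
  rot[16] = ttrrrt$sssrsstrstrstsst
  rot[17] = trrrt$sssrsstrstrstsstt
  rot[18] = rrrt$sssrsstrstrstssttt
  rot[19] = rrt$sssrsstrstrstsstttr
  rot[20] = rt$sssrsstrstrstsstttrr
  rot[21] = t$sssrsstrstrstsstttrrr
  rot[22] = $sssrsstrstrstsstttrrrt
Sorted (with $ < everything):
  sorted[0] = $sssrsstrstrstsstttrrrt
  sorted[1] = rrrt$sssrsstrstrstssttt
  sorted[2] = rrt$sssrsstrstrstsstttr
  sorted[3] = rsstrstrstsstttrrrt$sss
  sorted[4] = rstrstsstttrrrt$sssrsst
  sorted[5] = rstsstttrrrt$sssrsstrst
  sorted[6] = rt$sssrsstrstrstsstttrr
  sorted[7] = srsstrstrstsstttrrrt$ss
  sorted[8] = ssrsstrstrstsstttrrrt$s
  sorted[9] = sssrsstrstrstsstttrrrt$
  sorted[10] = sstrstrstsstttrrrt$sssr
  sorted[11] = sstttrrrt$sssrsstrstrst
  sorted[12] = strstrstsstttrrrt$sssrs
  sorted[13] = strstsstttrrrt$sssrsstr
  sorted[14] = stsstttrrrt$sssrsstrstr
  sorted[15] = stttrrrt$sssrsstrstrsts
  sorted[16] = t$sssrsstrstrstsstttrrr
  sorted[17] = trrrt$sssrsstrstrstsstt
  sorted[18] = trstrstsstttrrrt$sssrss
  sorted[19] = trstsstttrrrt$sssrsstrs
  sorted[20] = tsstttrrrt$sssrsstrstrs
  sorted[21] = ttrrrt$sssrsstrstrstsst
  sorted[22] = tttrrrt$sssrsstrstrstss
sorted[6] = rt$sssrsstrstrstsstttrr

Answer: rt$sssrsstrstrstsstttrr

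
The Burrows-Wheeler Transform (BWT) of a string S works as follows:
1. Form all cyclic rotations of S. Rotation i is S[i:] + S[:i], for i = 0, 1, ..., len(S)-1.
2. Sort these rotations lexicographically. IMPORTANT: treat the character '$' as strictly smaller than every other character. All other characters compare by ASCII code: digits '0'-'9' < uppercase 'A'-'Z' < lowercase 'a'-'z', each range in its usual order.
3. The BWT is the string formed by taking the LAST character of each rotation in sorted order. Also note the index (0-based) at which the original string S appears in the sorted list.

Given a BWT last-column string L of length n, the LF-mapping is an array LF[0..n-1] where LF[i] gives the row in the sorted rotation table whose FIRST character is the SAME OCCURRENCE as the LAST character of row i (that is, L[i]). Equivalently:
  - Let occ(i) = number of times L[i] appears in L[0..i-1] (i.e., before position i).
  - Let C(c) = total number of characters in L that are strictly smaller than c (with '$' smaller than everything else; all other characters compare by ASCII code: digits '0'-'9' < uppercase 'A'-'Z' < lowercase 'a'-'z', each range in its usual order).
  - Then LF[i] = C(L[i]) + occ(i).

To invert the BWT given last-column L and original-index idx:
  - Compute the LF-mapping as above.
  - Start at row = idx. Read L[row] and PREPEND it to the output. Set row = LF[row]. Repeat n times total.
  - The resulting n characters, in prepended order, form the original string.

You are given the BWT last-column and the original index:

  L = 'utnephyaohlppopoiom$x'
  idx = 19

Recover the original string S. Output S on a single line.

LF mapping: 18 17 8 2 13 3 20 1 9 4 6 14 15 10 16 11 5 12 7 0 19
Walk LF starting at row 19, prepending L[row]:
  step 1: row=19, L[19]='$', prepend. Next row=LF[19]=0
  step 2: row=0, L[0]='u', prepend. Next row=LF[0]=18
  step 3: row=18, L[18]='m', prepend. Next row=LF[18]=7
  step 4: row=7, L[7]='a', prepend. Next row=LF[7]=1
  step 5: row=1, L[1]='t', prepend. Next row=LF[1]=17
  step 6: row=17, L[17]='o', prepend. Next row=LF[17]=12
  step 7: row=12, L[12]='p', prepend. Next row=LF[12]=15
  step 8: row=15, L[15]='o', prepend. Next row=LF[15]=11
  step 9: row=11, L[11]='p', prepend. Next row=LF[11]=14
  step 10: row=14, L[14]='p', prepend. Next row=LF[14]=16
  step 11: row=16, L[16]='i', prepend. Next row=LF[16]=5
  step 12: row=5, L[5]='h', prepend. Next row=LF[5]=3
  step 13: row=3, L[3]='e', prepend. Next row=LF[3]=2
  step 14: row=2, L[2]='n', prepend. Next row=LF[2]=8
  step 15: row=8, L[8]='o', prepend. Next row=LF[8]=9
  step 16: row=9, L[9]='h', prepend. Next row=LF[9]=4
  step 17: row=4, L[4]='p', prepend. Next row=LF[4]=13
  step 18: row=13, L[13]='o', prepend. Next row=LF[13]=10
  step 19: row=10, L[10]='l', prepend. Next row=LF[10]=6
  step 20: row=6, L[6]='y', prepend. Next row=LF[6]=20
  step 21: row=20, L[20]='x', prepend. Next row=LF[20]=19
Reversed output: xylophonehippopotamu$

Answer: xylophonehippopotamu$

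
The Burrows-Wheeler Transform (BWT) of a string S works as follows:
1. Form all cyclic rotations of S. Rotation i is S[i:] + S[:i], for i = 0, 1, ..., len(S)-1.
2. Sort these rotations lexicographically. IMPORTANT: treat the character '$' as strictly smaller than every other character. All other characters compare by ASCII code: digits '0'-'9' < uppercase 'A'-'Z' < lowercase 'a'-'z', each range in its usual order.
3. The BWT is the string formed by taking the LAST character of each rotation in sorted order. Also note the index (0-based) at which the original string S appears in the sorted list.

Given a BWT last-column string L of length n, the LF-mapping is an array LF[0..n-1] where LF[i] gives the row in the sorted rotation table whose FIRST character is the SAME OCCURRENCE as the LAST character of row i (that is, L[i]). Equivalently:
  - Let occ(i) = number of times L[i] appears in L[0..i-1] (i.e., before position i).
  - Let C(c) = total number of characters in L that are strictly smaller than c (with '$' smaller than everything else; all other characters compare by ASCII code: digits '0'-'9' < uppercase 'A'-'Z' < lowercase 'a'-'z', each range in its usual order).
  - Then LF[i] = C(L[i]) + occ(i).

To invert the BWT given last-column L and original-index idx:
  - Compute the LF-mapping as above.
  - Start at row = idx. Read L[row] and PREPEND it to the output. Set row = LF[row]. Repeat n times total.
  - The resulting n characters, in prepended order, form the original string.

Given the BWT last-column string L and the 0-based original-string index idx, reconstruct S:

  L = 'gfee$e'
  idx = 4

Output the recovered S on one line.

Answer: feeeg$

Derivation:
LF mapping: 5 4 1 2 0 3
Walk LF starting at row 4, prepending L[row]:
  step 1: row=4, L[4]='$', prepend. Next row=LF[4]=0
  step 2: row=0, L[0]='g', prepend. Next row=LF[0]=5
  step 3: row=5, L[5]='e', prepend. Next row=LF[5]=3
  step 4: row=3, L[3]='e', prepend. Next row=LF[3]=2
  step 5: row=2, L[2]='e', prepend. Next row=LF[2]=1
  step 6: row=1, L[1]='f', prepend. Next row=LF[1]=4
Reversed output: feeeg$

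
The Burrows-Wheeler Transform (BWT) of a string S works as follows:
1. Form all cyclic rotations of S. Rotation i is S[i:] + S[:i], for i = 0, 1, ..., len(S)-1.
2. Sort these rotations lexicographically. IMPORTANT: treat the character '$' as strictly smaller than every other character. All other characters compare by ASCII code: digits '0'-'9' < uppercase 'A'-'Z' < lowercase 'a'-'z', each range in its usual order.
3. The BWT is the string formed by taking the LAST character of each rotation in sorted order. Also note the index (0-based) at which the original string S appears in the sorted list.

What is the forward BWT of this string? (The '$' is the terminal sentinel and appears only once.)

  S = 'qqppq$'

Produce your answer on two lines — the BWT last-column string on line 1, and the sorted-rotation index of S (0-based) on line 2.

All 6 rotations (rotation i = S[i:]+S[:i]):
  rot[0] = qqppq$
  rot[1] = qppq$q
  rot[2] = ppq$qq
  rot[3] = pq$qqp
  rot[4] = q$qqpp
  rot[5] = $qqppq
Sorted (with $ < everything):
  sorted[0] = $qqppq  (last char: 'q')
  sorted[1] = ppq$qq  (last char: 'q')
  sorted[2] = pq$qqp  (last char: 'p')
  sorted[3] = q$qqpp  (last char: 'p')
  sorted[4] = qppq$q  (last char: 'q')
  sorted[5] = qqppq$  (last char: '$')
Last column: qqppq$
Original string S is at sorted index 5

Answer: qqppq$
5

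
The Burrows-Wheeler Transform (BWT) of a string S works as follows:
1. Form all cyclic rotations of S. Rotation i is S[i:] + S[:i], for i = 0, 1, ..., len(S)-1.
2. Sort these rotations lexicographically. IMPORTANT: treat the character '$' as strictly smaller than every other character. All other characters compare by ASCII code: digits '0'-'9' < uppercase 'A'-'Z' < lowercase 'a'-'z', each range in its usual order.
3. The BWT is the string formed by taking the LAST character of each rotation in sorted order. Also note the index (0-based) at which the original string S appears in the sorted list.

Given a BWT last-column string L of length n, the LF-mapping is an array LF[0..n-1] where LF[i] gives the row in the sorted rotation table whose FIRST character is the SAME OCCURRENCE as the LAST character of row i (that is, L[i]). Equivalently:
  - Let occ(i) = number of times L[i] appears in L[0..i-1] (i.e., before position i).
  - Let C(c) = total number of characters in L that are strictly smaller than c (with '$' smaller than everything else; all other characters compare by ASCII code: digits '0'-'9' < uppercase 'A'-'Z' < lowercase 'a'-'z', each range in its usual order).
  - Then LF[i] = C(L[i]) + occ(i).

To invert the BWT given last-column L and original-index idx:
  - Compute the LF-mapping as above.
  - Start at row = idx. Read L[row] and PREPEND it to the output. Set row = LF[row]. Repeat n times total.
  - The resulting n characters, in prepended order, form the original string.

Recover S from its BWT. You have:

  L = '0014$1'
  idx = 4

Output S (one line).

LF mapping: 1 2 3 5 0 4
Walk LF starting at row 4, prepending L[row]:
  step 1: row=4, L[4]='$', prepend. Next row=LF[4]=0
  step 2: row=0, L[0]='0', prepend. Next row=LF[0]=1
  step 3: row=1, L[1]='0', prepend. Next row=LF[1]=2
  step 4: row=2, L[2]='1', prepend. Next row=LF[2]=3
  step 5: row=3, L[3]='4', prepend. Next row=LF[3]=5
  step 6: row=5, L[5]='1', prepend. Next row=LF[5]=4
Reversed output: 14100$

Answer: 14100$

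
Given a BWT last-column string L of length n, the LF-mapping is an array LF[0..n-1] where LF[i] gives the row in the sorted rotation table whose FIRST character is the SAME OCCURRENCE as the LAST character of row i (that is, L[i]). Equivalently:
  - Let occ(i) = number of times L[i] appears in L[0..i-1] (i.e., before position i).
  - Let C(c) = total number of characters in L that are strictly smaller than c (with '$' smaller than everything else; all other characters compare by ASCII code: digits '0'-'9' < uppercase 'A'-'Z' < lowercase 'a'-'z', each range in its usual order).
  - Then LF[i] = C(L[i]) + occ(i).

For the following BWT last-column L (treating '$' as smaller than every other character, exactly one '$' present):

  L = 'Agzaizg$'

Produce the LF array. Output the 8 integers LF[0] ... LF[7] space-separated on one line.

Char counts: '$':1, 'A':1, 'a':1, 'g':2, 'i':1, 'z':2
C (first-col start): C('$')=0, C('A')=1, C('a')=2, C('g')=3, C('i')=5, C('z')=6
L[0]='A': occ=0, LF[0]=C('A')+0=1+0=1
L[1]='g': occ=0, LF[1]=C('g')+0=3+0=3
L[2]='z': occ=0, LF[2]=C('z')+0=6+0=6
L[3]='a': occ=0, LF[3]=C('a')+0=2+0=2
L[4]='i': occ=0, LF[4]=C('i')+0=5+0=5
L[5]='z': occ=1, LF[5]=C('z')+1=6+1=7
L[6]='g': occ=1, LF[6]=C('g')+1=3+1=4
L[7]='$': occ=0, LF[7]=C('$')+0=0+0=0

Answer: 1 3 6 2 5 7 4 0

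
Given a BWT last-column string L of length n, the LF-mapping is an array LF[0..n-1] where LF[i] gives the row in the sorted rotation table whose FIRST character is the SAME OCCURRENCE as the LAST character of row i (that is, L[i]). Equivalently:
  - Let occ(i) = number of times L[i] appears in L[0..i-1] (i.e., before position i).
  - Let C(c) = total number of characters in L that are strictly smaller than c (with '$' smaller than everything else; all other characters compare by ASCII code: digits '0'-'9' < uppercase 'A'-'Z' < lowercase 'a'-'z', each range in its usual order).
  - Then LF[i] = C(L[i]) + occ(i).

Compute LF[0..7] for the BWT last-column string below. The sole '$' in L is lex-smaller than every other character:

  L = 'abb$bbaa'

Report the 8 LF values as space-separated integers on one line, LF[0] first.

Char counts: '$':1, 'a':3, 'b':4
C (first-col start): C('$')=0, C('a')=1, C('b')=4
L[0]='a': occ=0, LF[0]=C('a')+0=1+0=1
L[1]='b': occ=0, LF[1]=C('b')+0=4+0=4
L[2]='b': occ=1, LF[2]=C('b')+1=4+1=5
L[3]='$': occ=0, LF[3]=C('$')+0=0+0=0
L[4]='b': occ=2, LF[4]=C('b')+2=4+2=6
L[5]='b': occ=3, LF[5]=C('b')+3=4+3=7
L[6]='a': occ=1, LF[6]=C('a')+1=1+1=2
L[7]='a': occ=2, LF[7]=C('a')+2=1+2=3

Answer: 1 4 5 0 6 7 2 3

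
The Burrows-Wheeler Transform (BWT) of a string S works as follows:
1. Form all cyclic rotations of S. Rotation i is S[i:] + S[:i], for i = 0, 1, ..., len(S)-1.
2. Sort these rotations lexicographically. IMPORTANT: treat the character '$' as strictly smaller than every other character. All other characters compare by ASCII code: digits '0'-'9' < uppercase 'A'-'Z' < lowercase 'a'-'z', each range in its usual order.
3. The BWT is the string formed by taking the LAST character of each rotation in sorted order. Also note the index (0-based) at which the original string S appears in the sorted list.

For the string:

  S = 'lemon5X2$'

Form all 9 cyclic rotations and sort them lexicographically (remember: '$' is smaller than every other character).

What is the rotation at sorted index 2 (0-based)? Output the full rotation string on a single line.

All 9 rotations (rotation i = S[i:]+S[:i]):
  rot[0] = lemon5X2$
  rot[1] = emon5X2$l
  rot[2] = mon5X2$le
  rot[3] = on5X2$lem
  rot[4] = n5X2$lemo
  rot[5] = 5X2$lemon
  rot[6] = X2$lemon5
  rot[7] = 2$lemon5X
  rot[8] = $lemon5X2
Sorted (with $ < everything):
  sorted[0] = $lemon5X2
  sorted[1] = 2$lemon5X
  sorted[2] = 5X2$lemon
  sorted[3] = X2$lemon5
  sorted[4] = emon5X2$l
  sorted[5] = lemon5X2$
  sorted[6] = mon5X2$le
  sorted[7] = n5X2$lemo
  sorted[8] = on5X2$lem
sorted[2] = 5X2$lemon

Answer: 5X2$lemon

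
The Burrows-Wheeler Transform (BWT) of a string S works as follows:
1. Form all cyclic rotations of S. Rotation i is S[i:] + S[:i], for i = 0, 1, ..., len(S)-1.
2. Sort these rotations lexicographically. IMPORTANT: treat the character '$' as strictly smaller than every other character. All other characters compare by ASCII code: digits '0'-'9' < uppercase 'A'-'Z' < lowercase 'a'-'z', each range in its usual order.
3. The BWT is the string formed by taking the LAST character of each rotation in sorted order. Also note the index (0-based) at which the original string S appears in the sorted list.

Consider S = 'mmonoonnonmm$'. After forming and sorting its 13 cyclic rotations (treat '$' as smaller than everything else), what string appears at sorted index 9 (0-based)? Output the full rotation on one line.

All 13 rotations (rotation i = S[i:]+S[:i]):
  rot[0] = mmonoonnonmm$
  rot[1] = monoonnonmm$m
  rot[2] = onoonnonmm$mm
  rot[3] = noonnonmm$mmo
  rot[4] = oonnonmm$mmon
  rot[5] = onnonmm$mmono
  rot[6] = nnonmm$mmonoo
  rot[7] = nonmm$mmonoon
  rot[8] = onmm$mmonoonn
  rot[9] = nmm$mmonoonno
  rot[10] = mm$mmonoonnon
  rot[11] = m$mmonoonnonm
  rot[12] = $mmonoonnonmm
Sorted (with $ < everything):
  sorted[0] = $mmonoonnonmm
  sorted[1] = m$mmonoonnonm
  sorted[2] = mm$mmonoonnon
  sorted[3] = mmonoonnonmm$
  sorted[4] = monoonnonmm$m
  sorted[5] = nmm$mmonoonno
  sorted[6] = nnonmm$mmonoo
  sorted[7] = nonmm$mmonoon
  sorted[8] = noonnonmm$mmo
  sorted[9] = onmm$mmonoonn
  sorted[10] = onnonmm$mmono
  sorted[11] = onoonnonmm$mm
  sorted[12] = oonnonmm$mmon
sorted[9] = onmm$mmonoonn

Answer: onmm$mmonoonn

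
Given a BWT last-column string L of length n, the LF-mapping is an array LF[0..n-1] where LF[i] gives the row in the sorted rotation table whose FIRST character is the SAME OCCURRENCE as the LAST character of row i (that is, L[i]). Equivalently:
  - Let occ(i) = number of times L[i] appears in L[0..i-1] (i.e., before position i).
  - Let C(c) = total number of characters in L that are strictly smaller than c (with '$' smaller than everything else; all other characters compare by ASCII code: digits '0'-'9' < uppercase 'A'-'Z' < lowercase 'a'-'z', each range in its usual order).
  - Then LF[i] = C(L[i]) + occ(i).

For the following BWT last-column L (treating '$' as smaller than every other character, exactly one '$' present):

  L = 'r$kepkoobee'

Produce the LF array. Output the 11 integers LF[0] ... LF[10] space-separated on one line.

Char counts: '$':1, 'b':1, 'e':3, 'k':2, 'o':2, 'p':1, 'r':1
C (first-col start): C('$')=0, C('b')=1, C('e')=2, C('k')=5, C('o')=7, C('p')=9, C('r')=10
L[0]='r': occ=0, LF[0]=C('r')+0=10+0=10
L[1]='$': occ=0, LF[1]=C('$')+0=0+0=0
L[2]='k': occ=0, LF[2]=C('k')+0=5+0=5
L[3]='e': occ=0, LF[3]=C('e')+0=2+0=2
L[4]='p': occ=0, LF[4]=C('p')+0=9+0=9
L[5]='k': occ=1, LF[5]=C('k')+1=5+1=6
L[6]='o': occ=0, LF[6]=C('o')+0=7+0=7
L[7]='o': occ=1, LF[7]=C('o')+1=7+1=8
L[8]='b': occ=0, LF[8]=C('b')+0=1+0=1
L[9]='e': occ=1, LF[9]=C('e')+1=2+1=3
L[10]='e': occ=2, LF[10]=C('e')+2=2+2=4

Answer: 10 0 5 2 9 6 7 8 1 3 4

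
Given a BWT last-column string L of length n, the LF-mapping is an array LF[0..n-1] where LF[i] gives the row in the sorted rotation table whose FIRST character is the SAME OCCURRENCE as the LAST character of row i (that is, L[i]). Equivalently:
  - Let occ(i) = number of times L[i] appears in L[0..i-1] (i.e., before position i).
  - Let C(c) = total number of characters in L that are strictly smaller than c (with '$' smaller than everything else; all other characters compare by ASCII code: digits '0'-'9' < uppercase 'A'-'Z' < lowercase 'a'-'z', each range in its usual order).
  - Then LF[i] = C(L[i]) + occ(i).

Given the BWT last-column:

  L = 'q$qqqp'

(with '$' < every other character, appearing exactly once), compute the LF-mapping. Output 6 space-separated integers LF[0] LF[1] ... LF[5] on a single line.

Char counts: '$':1, 'p':1, 'q':4
C (first-col start): C('$')=0, C('p')=1, C('q')=2
L[0]='q': occ=0, LF[0]=C('q')+0=2+0=2
L[1]='$': occ=0, LF[1]=C('$')+0=0+0=0
L[2]='q': occ=1, LF[2]=C('q')+1=2+1=3
L[3]='q': occ=2, LF[3]=C('q')+2=2+2=4
L[4]='q': occ=3, LF[4]=C('q')+3=2+3=5
L[5]='p': occ=0, LF[5]=C('p')+0=1+0=1

Answer: 2 0 3 4 5 1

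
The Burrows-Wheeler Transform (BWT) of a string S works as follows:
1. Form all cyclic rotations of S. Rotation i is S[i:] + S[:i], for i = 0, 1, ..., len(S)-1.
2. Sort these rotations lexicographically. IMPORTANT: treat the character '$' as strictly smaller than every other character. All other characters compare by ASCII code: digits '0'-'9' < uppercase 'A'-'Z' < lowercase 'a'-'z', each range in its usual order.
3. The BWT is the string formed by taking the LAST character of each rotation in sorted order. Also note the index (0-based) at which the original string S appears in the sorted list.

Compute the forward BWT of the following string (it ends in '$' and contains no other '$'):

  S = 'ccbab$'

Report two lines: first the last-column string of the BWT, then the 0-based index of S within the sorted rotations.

Answer: bbacc$
5

Derivation:
All 6 rotations (rotation i = S[i:]+S[:i]):
  rot[0] = ccbab$
  rot[1] = cbab$c
  rot[2] = bab$cc
  rot[3] = ab$ccb
  rot[4] = b$ccba
  rot[5] = $ccbab
Sorted (with $ < everything):
  sorted[0] = $ccbab  (last char: 'b')
  sorted[1] = ab$ccb  (last char: 'b')
  sorted[2] = b$ccba  (last char: 'a')
  sorted[3] = bab$cc  (last char: 'c')
  sorted[4] = cbab$c  (last char: 'c')
  sorted[5] = ccbab$  (last char: '$')
Last column: bbacc$
Original string S is at sorted index 5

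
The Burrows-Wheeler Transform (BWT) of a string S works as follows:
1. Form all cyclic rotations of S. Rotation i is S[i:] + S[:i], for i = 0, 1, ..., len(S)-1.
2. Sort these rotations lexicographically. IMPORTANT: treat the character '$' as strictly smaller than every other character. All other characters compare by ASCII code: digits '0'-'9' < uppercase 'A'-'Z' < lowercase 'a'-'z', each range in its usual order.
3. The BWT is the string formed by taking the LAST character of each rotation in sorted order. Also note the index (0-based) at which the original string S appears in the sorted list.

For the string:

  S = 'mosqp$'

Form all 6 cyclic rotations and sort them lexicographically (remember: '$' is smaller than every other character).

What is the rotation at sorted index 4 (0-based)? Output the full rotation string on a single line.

Answer: qp$mos

Derivation:
All 6 rotations (rotation i = S[i:]+S[:i]):
  rot[0] = mosqp$
  rot[1] = osqp$m
  rot[2] = sqp$mo
  rot[3] = qp$mos
  rot[4] = p$mosq
  rot[5] = $mosqp
Sorted (with $ < everything):
  sorted[0] = $mosqp
  sorted[1] = mosqp$
  sorted[2] = osqp$m
  sorted[3] = p$mosq
  sorted[4] = qp$mos
  sorted[5] = sqp$mo
sorted[4] = qp$mos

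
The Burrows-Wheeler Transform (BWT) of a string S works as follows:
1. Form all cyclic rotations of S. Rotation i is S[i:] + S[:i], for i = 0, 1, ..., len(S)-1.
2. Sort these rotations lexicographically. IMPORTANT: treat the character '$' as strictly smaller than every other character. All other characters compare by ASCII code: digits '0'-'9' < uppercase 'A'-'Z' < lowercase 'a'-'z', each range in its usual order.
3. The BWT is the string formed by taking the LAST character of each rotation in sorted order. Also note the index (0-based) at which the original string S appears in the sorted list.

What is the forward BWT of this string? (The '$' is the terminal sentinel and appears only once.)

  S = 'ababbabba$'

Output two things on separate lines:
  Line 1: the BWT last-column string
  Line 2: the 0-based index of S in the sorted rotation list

All 10 rotations (rotation i = S[i:]+S[:i]):
  rot[0] = ababbabba$
  rot[1] = babbabba$a
  rot[2] = abbabba$ab
  rot[3] = bbabba$aba
  rot[4] = babba$abab
  rot[5] = abba$ababb
  rot[6] = bba$ababba
  rot[7] = ba$ababbab
  rot[8] = a$ababbabb
  rot[9] = $ababbabba
Sorted (with $ < everything):
  sorted[0] = $ababbabba  (last char: 'a')
  sorted[1] = a$ababbabb  (last char: 'b')
  sorted[2] = ababbabba$  (last char: '$')
  sorted[3] = abba$ababb  (last char: 'b')
  sorted[4] = abbabba$ab  (last char: 'b')
  sorted[5] = ba$ababbab  (last char: 'b')
  sorted[6] = babba$abab  (last char: 'b')
  sorted[7] = babbabba$a  (last char: 'a')
  sorted[8] = bba$ababba  (last char: 'a')
  sorted[9] = bbabba$aba  (last char: 'a')
Last column: ab$bbbbaaa
Original string S is at sorted index 2

Answer: ab$bbbbaaa
2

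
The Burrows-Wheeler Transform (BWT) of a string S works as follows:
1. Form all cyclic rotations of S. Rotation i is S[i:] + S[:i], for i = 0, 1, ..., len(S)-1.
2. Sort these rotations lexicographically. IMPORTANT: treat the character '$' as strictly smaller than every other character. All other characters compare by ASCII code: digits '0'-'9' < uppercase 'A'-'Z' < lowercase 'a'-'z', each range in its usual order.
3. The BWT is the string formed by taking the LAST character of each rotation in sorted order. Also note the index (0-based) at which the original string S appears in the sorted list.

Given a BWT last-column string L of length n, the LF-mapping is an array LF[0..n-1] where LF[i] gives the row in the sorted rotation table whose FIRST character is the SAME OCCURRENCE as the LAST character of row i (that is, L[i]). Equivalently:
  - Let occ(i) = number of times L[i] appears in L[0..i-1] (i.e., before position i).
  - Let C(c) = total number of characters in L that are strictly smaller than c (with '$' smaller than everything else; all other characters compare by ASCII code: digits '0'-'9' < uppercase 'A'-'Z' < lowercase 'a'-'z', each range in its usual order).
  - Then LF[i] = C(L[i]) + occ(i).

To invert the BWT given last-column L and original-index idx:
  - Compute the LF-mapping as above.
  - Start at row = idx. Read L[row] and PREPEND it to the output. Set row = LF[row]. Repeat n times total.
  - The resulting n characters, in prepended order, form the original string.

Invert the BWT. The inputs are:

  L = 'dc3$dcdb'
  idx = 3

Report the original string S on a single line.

Answer: c3bddcd$

Derivation:
LF mapping: 5 3 1 0 6 4 7 2
Walk LF starting at row 3, prepending L[row]:
  step 1: row=3, L[3]='$', prepend. Next row=LF[3]=0
  step 2: row=0, L[0]='d', prepend. Next row=LF[0]=5
  step 3: row=5, L[5]='c', prepend. Next row=LF[5]=4
  step 4: row=4, L[4]='d', prepend. Next row=LF[4]=6
  step 5: row=6, L[6]='d', prepend. Next row=LF[6]=7
  step 6: row=7, L[7]='b', prepend. Next row=LF[7]=2
  step 7: row=2, L[2]='3', prepend. Next row=LF[2]=1
  step 8: row=1, L[1]='c', prepend. Next row=LF[1]=3
Reversed output: c3bddcd$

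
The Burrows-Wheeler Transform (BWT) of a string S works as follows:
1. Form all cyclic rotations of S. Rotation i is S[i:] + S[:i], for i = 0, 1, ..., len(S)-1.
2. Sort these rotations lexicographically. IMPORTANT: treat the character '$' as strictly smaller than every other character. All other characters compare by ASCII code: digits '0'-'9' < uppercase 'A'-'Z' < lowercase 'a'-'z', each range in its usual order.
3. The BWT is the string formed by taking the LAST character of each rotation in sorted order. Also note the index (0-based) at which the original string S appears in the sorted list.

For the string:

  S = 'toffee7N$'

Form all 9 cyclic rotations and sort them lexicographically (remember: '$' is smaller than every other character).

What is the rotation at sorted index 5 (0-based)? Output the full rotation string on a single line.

All 9 rotations (rotation i = S[i:]+S[:i]):
  rot[0] = toffee7N$
  rot[1] = offee7N$t
  rot[2] = ffee7N$to
  rot[3] = fee7N$tof
  rot[4] = ee7N$toff
  rot[5] = e7N$toffe
  rot[6] = 7N$toffee
  rot[7] = N$toffee7
  rot[8] = $toffee7N
Sorted (with $ < everything):
  sorted[0] = $toffee7N
  sorted[1] = 7N$toffee
  sorted[2] = N$toffee7
  sorted[3] = e7N$toffe
  sorted[4] = ee7N$toff
  sorted[5] = fee7N$tof
  sorted[6] = ffee7N$to
  sorted[7] = offee7N$t
  sorted[8] = toffee7N$
sorted[5] = fee7N$tof

Answer: fee7N$tof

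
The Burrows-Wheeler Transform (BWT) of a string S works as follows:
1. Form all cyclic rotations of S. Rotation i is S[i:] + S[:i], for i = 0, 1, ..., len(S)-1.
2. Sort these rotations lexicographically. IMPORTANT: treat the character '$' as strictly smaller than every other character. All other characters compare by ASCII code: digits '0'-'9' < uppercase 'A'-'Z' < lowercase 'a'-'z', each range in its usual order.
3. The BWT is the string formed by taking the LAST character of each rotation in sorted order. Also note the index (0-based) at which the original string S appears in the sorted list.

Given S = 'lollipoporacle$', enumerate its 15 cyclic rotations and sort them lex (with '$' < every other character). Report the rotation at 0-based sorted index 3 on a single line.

All 15 rotations (rotation i = S[i:]+S[:i]):
  rot[0] = lollipoporacle$
  rot[1] = ollipoporacle$l
  rot[2] = llipoporacle$lo
  rot[3] = lipoporacle$lol
  rot[4] = ipoporacle$loll
  rot[5] = poporacle$lolli
  rot[6] = oporacle$lollip
  rot[7] = poracle$lollipo
  rot[8] = oracle$lollipop
  rot[9] = racle$lollipopo
  rot[10] = acle$lollipopor
  rot[11] = cle$lollipopora
  rot[12] = le$lollipoporac
  rot[13] = e$lollipoporacl
  rot[14] = $lollipoporacle
Sorted (with $ < everything):
  sorted[0] = $lollipoporacle
  sorted[1] = acle$lollipopor
  sorted[2] = cle$lollipopora
  sorted[3] = e$lollipoporacl
  sorted[4] = ipoporacle$loll
  sorted[5] = le$lollipoporac
  sorted[6] = lipoporacle$lol
  sorted[7] = llipoporacle$lo
  sorted[8] = lollipoporacle$
  sorted[9] = ollipoporacle$l
  sorted[10] = oporacle$lollip
  sorted[11] = oracle$lollipop
  sorted[12] = poporacle$lolli
  sorted[13] = poracle$lollipo
  sorted[14] = racle$lollipopo
sorted[3] = e$lollipoporacl

Answer: e$lollipoporacl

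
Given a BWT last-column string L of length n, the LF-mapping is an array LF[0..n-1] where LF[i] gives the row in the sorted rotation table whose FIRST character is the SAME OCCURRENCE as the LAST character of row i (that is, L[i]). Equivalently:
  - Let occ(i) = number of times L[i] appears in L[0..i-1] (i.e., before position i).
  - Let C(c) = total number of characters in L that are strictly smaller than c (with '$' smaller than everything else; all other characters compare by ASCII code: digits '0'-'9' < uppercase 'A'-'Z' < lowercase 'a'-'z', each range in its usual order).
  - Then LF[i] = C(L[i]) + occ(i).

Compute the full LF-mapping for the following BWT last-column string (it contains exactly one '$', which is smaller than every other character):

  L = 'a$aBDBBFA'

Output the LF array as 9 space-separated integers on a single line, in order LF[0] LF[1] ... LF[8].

Answer: 7 0 8 2 5 3 4 6 1

Derivation:
Char counts: '$':1, 'A':1, 'B':3, 'D':1, 'F':1, 'a':2
C (first-col start): C('$')=0, C('A')=1, C('B')=2, C('D')=5, C('F')=6, C('a')=7
L[0]='a': occ=0, LF[0]=C('a')+0=7+0=7
L[1]='$': occ=0, LF[1]=C('$')+0=0+0=0
L[2]='a': occ=1, LF[2]=C('a')+1=7+1=8
L[3]='B': occ=0, LF[3]=C('B')+0=2+0=2
L[4]='D': occ=0, LF[4]=C('D')+0=5+0=5
L[5]='B': occ=1, LF[5]=C('B')+1=2+1=3
L[6]='B': occ=2, LF[6]=C('B')+2=2+2=4
L[7]='F': occ=0, LF[7]=C('F')+0=6+0=6
L[8]='A': occ=0, LF[8]=C('A')+0=1+0=1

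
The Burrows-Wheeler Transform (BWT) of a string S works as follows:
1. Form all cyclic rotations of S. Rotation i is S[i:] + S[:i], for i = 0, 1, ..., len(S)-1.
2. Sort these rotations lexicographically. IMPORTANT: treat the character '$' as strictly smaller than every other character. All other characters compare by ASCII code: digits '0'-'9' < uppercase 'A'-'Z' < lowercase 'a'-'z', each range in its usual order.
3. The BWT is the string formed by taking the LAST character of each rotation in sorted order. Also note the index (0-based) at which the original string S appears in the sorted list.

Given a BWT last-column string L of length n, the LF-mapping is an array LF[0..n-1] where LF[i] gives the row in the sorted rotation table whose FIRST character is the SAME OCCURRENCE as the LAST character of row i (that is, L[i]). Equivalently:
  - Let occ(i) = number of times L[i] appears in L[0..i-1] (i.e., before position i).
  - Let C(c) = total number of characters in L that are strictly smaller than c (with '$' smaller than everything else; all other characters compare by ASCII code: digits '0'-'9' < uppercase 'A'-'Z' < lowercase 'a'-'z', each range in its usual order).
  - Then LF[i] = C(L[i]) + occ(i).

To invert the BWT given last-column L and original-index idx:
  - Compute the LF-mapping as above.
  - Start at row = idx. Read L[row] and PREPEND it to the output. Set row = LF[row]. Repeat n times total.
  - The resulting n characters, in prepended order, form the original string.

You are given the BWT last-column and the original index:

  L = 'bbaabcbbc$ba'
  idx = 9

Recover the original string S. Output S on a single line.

LF mapping: 4 5 1 2 6 10 7 8 11 0 9 3
Walk LF starting at row 9, prepending L[row]:
  step 1: row=9, L[9]='$', prepend. Next row=LF[9]=0
  step 2: row=0, L[0]='b', prepend. Next row=LF[0]=4
  step 3: row=4, L[4]='b', prepend. Next row=LF[4]=6
  step 4: row=6, L[6]='b', prepend. Next row=LF[6]=7
  step 5: row=7, L[7]='b', prepend. Next row=LF[7]=8
  step 6: row=8, L[8]='c', prepend. Next row=LF[8]=11
  step 7: row=11, L[11]='a', prepend. Next row=LF[11]=3
  step 8: row=3, L[3]='a', prepend. Next row=LF[3]=2
  step 9: row=2, L[2]='a', prepend. Next row=LF[2]=1
  step 10: row=1, L[1]='b', prepend. Next row=LF[1]=5
  step 11: row=5, L[5]='c', prepend. Next row=LF[5]=10
  step 12: row=10, L[10]='b', prepend. Next row=LF[10]=9
Reversed output: bcbaaacbbbb$

Answer: bcbaaacbbbb$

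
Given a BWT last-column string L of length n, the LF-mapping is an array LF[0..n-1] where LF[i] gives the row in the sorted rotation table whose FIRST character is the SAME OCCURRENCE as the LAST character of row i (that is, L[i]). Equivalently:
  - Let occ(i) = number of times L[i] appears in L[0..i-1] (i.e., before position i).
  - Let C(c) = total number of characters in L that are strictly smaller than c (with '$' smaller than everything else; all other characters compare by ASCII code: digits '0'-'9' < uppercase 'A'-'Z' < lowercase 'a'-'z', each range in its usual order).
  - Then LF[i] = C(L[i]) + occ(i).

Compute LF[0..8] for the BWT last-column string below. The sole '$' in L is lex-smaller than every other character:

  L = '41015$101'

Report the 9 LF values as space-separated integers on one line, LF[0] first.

Char counts: '$':1, '0':2, '1':4, '4':1, '5':1
C (first-col start): C('$')=0, C('0')=1, C('1')=3, C('4')=7, C('5')=8
L[0]='4': occ=0, LF[0]=C('4')+0=7+0=7
L[1]='1': occ=0, LF[1]=C('1')+0=3+0=3
L[2]='0': occ=0, LF[2]=C('0')+0=1+0=1
L[3]='1': occ=1, LF[3]=C('1')+1=3+1=4
L[4]='5': occ=0, LF[4]=C('5')+0=8+0=8
L[5]='$': occ=0, LF[5]=C('$')+0=0+0=0
L[6]='1': occ=2, LF[6]=C('1')+2=3+2=5
L[7]='0': occ=1, LF[7]=C('0')+1=1+1=2
L[8]='1': occ=3, LF[8]=C('1')+3=3+3=6

Answer: 7 3 1 4 8 0 5 2 6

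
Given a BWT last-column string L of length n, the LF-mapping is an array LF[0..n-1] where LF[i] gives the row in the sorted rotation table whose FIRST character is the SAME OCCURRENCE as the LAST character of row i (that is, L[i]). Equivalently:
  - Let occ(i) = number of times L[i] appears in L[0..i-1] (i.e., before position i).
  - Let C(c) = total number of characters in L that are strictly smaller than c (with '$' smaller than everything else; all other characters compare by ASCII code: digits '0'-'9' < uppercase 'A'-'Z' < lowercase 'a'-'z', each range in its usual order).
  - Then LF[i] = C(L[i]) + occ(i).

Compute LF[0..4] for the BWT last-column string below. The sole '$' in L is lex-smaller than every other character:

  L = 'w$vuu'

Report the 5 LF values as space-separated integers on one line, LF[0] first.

Answer: 4 0 3 1 2

Derivation:
Char counts: '$':1, 'u':2, 'v':1, 'w':1
C (first-col start): C('$')=0, C('u')=1, C('v')=3, C('w')=4
L[0]='w': occ=0, LF[0]=C('w')+0=4+0=4
L[1]='$': occ=0, LF[1]=C('$')+0=0+0=0
L[2]='v': occ=0, LF[2]=C('v')+0=3+0=3
L[3]='u': occ=0, LF[3]=C('u')+0=1+0=1
L[4]='u': occ=1, LF[4]=C('u')+1=1+1=2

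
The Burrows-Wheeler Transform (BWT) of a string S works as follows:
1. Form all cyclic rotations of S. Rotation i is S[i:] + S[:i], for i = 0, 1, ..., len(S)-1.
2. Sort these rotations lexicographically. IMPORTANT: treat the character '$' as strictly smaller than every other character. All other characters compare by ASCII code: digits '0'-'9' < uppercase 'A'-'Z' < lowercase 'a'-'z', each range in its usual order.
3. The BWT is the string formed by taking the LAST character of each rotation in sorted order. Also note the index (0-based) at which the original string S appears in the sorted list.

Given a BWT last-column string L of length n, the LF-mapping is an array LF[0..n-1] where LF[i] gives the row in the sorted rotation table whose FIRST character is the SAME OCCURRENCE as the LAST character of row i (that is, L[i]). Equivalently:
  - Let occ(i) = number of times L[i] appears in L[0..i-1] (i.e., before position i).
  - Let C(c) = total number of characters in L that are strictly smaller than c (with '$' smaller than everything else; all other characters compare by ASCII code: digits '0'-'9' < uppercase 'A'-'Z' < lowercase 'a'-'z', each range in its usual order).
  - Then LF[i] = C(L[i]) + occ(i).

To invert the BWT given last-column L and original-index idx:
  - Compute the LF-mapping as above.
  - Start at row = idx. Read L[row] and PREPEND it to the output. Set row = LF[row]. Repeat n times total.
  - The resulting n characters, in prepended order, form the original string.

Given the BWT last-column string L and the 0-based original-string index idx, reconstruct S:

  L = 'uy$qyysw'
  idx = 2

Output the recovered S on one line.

Answer: sywyyqu$

Derivation:
LF mapping: 3 5 0 1 6 7 2 4
Walk LF starting at row 2, prepending L[row]:
  step 1: row=2, L[2]='$', prepend. Next row=LF[2]=0
  step 2: row=0, L[0]='u', prepend. Next row=LF[0]=3
  step 3: row=3, L[3]='q', prepend. Next row=LF[3]=1
  step 4: row=1, L[1]='y', prepend. Next row=LF[1]=5
  step 5: row=5, L[5]='y', prepend. Next row=LF[5]=7
  step 6: row=7, L[7]='w', prepend. Next row=LF[7]=4
  step 7: row=4, L[4]='y', prepend. Next row=LF[4]=6
  step 8: row=6, L[6]='s', prepend. Next row=LF[6]=2
Reversed output: sywyyqu$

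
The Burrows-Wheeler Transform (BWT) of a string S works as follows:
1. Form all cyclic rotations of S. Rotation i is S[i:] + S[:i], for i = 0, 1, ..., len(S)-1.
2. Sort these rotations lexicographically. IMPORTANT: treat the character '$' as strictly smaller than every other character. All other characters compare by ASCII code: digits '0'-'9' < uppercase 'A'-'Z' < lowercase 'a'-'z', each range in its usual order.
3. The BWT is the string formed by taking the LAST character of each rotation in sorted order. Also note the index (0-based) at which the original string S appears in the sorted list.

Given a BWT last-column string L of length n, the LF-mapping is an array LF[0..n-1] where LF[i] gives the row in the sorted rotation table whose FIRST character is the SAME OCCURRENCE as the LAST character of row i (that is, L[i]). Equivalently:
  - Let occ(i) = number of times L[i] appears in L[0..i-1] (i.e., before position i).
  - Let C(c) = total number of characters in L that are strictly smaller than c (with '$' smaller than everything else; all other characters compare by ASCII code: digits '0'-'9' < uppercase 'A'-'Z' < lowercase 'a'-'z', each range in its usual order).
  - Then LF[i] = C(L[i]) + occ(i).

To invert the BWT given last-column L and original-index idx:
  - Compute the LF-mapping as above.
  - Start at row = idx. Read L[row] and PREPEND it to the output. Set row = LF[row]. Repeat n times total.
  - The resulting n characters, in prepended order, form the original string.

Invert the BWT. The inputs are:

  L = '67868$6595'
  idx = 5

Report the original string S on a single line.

LF mapping: 3 6 7 4 8 0 5 1 9 2
Walk LF starting at row 5, prepending L[row]:
  step 1: row=5, L[5]='$', prepend. Next row=LF[5]=0
  step 2: row=0, L[0]='6', prepend. Next row=LF[0]=3
  step 3: row=3, L[3]='6', prepend. Next row=LF[3]=4
  step 4: row=4, L[4]='8', prepend. Next row=LF[4]=8
  step 5: row=8, L[8]='9', prepend. Next row=LF[8]=9
  step 6: row=9, L[9]='5', prepend. Next row=LF[9]=2
  step 7: row=2, L[2]='8', prepend. Next row=LF[2]=7
  step 8: row=7, L[7]='5', prepend. Next row=LF[7]=1
  step 9: row=1, L[1]='7', prepend. Next row=LF[1]=6
  step 10: row=6, L[6]='6', prepend. Next row=LF[6]=5
Reversed output: 675859866$

Answer: 675859866$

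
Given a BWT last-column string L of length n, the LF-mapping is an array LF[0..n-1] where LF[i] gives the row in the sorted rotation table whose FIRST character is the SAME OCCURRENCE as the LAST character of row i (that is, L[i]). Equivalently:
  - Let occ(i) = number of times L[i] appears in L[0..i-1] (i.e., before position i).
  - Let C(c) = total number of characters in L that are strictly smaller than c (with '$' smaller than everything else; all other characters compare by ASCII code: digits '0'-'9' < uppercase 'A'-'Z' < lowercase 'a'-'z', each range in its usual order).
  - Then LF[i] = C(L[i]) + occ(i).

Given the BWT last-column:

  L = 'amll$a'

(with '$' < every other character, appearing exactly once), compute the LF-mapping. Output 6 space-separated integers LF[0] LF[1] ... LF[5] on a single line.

Answer: 1 5 3 4 0 2

Derivation:
Char counts: '$':1, 'a':2, 'l':2, 'm':1
C (first-col start): C('$')=0, C('a')=1, C('l')=3, C('m')=5
L[0]='a': occ=0, LF[0]=C('a')+0=1+0=1
L[1]='m': occ=0, LF[1]=C('m')+0=5+0=5
L[2]='l': occ=0, LF[2]=C('l')+0=3+0=3
L[3]='l': occ=1, LF[3]=C('l')+1=3+1=4
L[4]='$': occ=0, LF[4]=C('$')+0=0+0=0
L[5]='a': occ=1, LF[5]=C('a')+1=1+1=2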